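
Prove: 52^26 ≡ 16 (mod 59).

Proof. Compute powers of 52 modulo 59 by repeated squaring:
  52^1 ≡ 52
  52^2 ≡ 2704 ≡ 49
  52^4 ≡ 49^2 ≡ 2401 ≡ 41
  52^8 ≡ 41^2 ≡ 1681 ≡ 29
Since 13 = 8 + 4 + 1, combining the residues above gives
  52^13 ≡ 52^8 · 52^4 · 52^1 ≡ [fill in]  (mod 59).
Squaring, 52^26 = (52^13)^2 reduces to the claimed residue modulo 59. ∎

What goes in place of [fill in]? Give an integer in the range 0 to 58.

55

Multiply the listed residues: 29 · 41 · 52 = 1189 → 61828.
Reducing modulo 59: 61828 = 1047·59 + 55, so 52^13 ≡ 55.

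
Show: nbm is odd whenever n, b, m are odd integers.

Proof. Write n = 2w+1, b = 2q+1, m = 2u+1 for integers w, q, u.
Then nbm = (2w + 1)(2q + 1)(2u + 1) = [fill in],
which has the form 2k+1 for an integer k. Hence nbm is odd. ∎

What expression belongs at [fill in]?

Expanding: (2w + 1)(2q + 1)(2u + 1) = 8quw + 4qu + 4qw + 2q + 4uw + 2u + 2w + 1.
Every term except the constant is even, so this is 2(4quw + 2qu + 2qw + q + 2uw + u + w) + 1,
and 4quw + 2qu + 2qw + q + 2uw + u + w ∈ ℤ gives the required form.

2(4quw + 2qu + 2qw + q + 2uw + u + w) + 1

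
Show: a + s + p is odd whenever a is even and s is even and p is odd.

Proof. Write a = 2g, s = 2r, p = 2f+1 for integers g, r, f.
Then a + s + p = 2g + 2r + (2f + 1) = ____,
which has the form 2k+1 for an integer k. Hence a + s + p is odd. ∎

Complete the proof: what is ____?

Expanding: 2g + 2r + (2f + 1) = 2f + 2g + 2r + 1.
Every term except the constant is even, so this is 2(f + g + r) + 1,
and f + g + r ∈ ℤ gives the required form.

2(f + g + r) + 1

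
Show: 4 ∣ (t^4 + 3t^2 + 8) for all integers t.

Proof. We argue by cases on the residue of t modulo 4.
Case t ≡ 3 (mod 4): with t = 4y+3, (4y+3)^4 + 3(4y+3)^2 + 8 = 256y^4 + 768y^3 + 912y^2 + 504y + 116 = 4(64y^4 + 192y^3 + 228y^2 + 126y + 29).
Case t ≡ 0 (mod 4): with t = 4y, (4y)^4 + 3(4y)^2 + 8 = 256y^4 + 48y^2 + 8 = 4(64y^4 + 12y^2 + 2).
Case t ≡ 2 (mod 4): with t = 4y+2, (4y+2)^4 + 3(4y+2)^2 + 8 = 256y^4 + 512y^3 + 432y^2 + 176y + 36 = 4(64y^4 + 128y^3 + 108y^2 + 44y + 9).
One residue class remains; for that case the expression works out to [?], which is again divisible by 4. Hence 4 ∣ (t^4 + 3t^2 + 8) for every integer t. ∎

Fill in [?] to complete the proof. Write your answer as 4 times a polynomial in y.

4(64y^4 + 64y^3 + 36y^2 + 10y + 3)

The residues treated are {3, 0, 2}, so the missing case is t ≡ 1 (mod 4); write t = 4y+1.
Then (4y+1)^4 + 3(4y+1)^2 + 8 = 256y^4 + 256y^3 + 144y^2 + 40y + 12 = 4(64y^4 + 64y^3 + 36y^2 + 10y + 3).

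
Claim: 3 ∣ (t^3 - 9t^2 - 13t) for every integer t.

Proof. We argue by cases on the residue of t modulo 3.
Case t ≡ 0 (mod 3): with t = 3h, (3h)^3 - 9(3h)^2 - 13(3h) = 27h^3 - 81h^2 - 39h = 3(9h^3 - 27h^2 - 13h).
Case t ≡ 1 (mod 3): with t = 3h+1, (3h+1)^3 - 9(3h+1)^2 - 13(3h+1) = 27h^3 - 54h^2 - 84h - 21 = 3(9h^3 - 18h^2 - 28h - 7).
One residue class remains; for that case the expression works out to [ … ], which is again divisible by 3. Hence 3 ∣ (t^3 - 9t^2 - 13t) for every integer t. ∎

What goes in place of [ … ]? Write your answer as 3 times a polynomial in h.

The residues treated are {0, 1}, so the missing case is t ≡ 2 (mod 3); write t = 3h+2.
Then (3h+2)^3 - 9(3h+2)^2 - 13(3h+2) = 27h^3 - 27h^2 - 111h - 54 = 3(9h^3 - 9h^2 - 37h - 18).

3(9h^3 - 9h^2 - 37h - 18)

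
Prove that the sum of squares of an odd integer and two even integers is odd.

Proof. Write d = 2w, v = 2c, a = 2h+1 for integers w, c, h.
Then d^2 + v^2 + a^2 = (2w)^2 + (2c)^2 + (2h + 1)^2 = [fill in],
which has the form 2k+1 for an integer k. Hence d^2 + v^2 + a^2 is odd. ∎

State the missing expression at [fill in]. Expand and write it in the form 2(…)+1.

2(2c^2 + 2h^2 + 2h + 2w^2) + 1

(2w)^2 + (2c)^2 + (2h + 1)^2 = 4c^2 + 4h^2 + 4h + 4w^2 + 1
= 2(2c^2 + 2h^2 + 2h + 2w^2) + 1.
Since 2c^2 + 2h^2 + 2h + 2w^2 is an integer, the sum of squares is of the form 2k+1 for an integer k.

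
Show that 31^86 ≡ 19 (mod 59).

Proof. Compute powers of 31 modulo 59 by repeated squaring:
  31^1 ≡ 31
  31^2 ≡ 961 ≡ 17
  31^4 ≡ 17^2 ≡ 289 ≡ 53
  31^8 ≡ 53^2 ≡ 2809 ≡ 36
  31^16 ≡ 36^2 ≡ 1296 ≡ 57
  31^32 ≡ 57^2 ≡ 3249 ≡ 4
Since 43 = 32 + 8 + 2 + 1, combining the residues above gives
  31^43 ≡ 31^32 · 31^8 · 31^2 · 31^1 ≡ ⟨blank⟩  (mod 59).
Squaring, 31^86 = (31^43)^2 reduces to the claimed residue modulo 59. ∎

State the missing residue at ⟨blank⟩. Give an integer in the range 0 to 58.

31^32 · 31^8 · 31^2 · 31^1 ≡ 4 · 36 · 17 · 31 = 75888.
75888 mod 59 = 14, so 31^43 ≡ 14 (mod 59).

14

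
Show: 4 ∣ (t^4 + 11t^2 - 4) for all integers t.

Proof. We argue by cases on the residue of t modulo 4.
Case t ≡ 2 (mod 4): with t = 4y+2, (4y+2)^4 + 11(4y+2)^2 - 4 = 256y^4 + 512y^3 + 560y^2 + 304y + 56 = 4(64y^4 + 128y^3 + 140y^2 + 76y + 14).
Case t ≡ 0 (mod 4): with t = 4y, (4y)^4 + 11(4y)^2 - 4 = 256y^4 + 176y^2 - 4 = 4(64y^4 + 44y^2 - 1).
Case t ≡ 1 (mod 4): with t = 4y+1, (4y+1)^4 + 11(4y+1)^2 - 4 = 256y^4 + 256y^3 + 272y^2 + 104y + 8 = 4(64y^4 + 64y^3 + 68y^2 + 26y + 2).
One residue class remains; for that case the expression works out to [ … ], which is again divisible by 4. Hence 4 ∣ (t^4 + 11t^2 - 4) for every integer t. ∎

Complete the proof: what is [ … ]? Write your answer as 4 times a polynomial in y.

The residues treated are {2, 0, 1}, so the missing case is t ≡ 3 (mod 4); write t = 4y+3.
Then (4y+3)^4 + 11(4y+3)^2 - 4 = 256y^4 + 768y^3 + 1040y^2 + 696y + 176 = 4(64y^4 + 192y^3 + 260y^2 + 174y + 44).

4(64y^4 + 192y^3 + 260y^2 + 174y + 44)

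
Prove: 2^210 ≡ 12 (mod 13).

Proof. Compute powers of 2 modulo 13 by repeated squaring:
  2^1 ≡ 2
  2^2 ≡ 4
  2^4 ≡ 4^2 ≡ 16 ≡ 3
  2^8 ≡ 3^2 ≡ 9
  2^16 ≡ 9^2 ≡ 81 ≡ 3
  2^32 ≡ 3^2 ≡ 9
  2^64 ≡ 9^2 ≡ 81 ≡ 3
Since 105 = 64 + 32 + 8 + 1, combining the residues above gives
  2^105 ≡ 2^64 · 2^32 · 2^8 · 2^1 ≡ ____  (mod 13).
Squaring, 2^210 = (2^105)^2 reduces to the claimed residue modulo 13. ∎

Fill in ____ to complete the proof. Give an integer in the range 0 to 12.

5

Multiply the listed residues: 3 · 9 · 9 · 2 = 27 → 243 → 486.
Reducing modulo 13: 486 = 37·13 + 5, so 2^105 ≡ 5.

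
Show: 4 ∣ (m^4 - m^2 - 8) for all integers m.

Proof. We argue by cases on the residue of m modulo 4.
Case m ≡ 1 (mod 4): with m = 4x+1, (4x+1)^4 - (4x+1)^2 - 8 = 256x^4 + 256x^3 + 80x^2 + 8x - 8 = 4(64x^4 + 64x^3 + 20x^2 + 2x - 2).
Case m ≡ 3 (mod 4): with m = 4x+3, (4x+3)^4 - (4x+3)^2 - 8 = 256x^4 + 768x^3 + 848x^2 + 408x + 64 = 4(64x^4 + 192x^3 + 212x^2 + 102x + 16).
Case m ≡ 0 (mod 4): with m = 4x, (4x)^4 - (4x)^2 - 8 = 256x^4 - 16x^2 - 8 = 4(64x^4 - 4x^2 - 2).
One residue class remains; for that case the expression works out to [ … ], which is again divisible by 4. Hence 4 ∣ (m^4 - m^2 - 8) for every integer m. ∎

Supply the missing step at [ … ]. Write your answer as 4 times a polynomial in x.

4(64x^4 + 128x^3 + 92x^2 + 28x + 1)

The residues treated are {1, 3, 0}, so the missing case is m ≡ 2 (mod 4); write m = 4x+2.
Then (4x+2)^4 - (4x+2)^2 - 8 = 256x^4 + 512x^3 + 368x^2 + 112x + 4 = 4(64x^4 + 128x^3 + 92x^2 + 28x + 1).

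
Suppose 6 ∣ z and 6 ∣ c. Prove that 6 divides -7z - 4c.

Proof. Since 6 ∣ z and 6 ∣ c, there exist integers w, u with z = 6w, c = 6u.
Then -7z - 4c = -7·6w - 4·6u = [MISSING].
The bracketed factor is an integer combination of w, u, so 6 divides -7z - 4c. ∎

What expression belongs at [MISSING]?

6(-4u - 7w)

Each term has a factor of 6: -7·6w - 4·6u = 6·(-4u - 7w).
Since -4u - 7w is an integer, 6 ∣ (-7z - 4c).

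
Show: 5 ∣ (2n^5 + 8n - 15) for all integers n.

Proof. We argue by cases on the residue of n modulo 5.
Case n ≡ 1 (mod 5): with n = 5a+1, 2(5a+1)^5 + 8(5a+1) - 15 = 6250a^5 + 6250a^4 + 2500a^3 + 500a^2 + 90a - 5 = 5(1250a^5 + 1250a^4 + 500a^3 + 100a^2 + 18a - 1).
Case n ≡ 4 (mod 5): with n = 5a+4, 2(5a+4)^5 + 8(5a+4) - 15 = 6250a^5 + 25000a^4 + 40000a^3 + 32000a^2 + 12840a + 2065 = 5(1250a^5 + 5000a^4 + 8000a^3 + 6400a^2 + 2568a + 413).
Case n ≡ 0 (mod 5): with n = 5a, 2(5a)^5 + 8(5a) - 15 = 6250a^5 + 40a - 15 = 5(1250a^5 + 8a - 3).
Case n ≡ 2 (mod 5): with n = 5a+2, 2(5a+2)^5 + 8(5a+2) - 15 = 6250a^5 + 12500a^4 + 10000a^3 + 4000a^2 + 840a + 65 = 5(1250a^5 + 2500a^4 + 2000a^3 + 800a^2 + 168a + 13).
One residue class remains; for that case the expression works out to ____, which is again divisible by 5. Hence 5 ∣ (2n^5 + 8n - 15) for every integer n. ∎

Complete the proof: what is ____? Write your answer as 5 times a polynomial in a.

The residues treated are {1, 4, 0, 2}, so the missing case is n ≡ 3 (mod 5); write n = 5a+3.
Then 2(5a+3)^5 + 8(5a+3) - 15 = 6250a^5 + 18750a^4 + 22500a^3 + 13500a^2 + 4090a + 495 = 5(1250a^5 + 3750a^4 + 4500a^3 + 2700a^2 + 818a + 99).

5(1250a^5 + 3750a^4 + 4500a^3 + 2700a^2 + 818a + 99)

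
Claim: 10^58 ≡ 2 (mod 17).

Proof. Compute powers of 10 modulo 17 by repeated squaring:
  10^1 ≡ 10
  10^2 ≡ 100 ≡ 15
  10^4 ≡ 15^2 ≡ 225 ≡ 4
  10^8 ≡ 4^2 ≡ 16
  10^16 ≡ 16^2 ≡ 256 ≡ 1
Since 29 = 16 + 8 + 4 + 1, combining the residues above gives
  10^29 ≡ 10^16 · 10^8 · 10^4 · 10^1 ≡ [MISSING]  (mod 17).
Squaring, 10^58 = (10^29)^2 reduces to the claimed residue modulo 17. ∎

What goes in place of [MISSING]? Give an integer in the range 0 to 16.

Multiply the listed residues: 1 · 16 · 4 · 10 = 16 → 64 → 640.
Reducing modulo 17: 640 = 37·17 + 11, so 10^29 ≡ 11.

11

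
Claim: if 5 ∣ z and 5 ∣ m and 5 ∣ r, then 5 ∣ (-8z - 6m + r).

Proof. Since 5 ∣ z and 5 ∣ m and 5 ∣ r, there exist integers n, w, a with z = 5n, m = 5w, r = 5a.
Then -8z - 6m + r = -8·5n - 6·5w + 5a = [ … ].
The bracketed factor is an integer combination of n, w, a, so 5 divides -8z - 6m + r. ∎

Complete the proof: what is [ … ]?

Each term has a factor of 5: -8·5n - 6·5w + 5a = 5·(a - 8n - 6w).
Since a - 8n - 6w is an integer, 5 ∣ (-8z - 6m + r).

5(a - 8n - 6w)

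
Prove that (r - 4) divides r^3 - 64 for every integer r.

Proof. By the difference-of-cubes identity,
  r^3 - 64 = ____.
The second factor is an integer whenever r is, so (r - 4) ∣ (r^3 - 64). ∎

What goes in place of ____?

a^3 - b^3 = (a - b)(a^2 + ab + b^2). With a = r, b = 4:
r^3 - 64 = (r - 4)(r^2 + 4r + 16).

(r - 4)(r^2 + 4r + 16)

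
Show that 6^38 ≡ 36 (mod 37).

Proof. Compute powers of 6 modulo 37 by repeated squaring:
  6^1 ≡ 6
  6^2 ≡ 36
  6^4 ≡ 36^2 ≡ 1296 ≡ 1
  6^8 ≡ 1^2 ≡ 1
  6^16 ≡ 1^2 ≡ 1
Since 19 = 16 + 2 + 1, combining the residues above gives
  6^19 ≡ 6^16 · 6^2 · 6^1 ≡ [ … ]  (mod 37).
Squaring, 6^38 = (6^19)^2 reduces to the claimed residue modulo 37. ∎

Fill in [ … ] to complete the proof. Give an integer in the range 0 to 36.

31

Multiply the listed residues: 1 · 36 · 6 = 36 → 216.
Reducing modulo 37: 216 = 5·37 + 31, so 6^19 ≡ 31.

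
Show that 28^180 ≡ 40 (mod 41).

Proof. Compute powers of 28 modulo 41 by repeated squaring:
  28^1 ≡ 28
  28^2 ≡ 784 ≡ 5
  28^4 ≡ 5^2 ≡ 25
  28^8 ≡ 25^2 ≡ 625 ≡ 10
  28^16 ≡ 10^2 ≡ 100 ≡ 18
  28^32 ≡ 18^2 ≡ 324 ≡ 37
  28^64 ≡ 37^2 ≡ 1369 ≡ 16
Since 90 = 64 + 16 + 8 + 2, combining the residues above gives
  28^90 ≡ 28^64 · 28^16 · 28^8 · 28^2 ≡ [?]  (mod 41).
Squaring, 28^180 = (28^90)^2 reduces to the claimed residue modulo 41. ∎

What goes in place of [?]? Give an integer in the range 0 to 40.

Multiply the listed residues: 16 · 18 · 10 · 5 = 288 → 2880 → 14400.
Reducing modulo 41: 14400 = 351·41 + 9, so 28^90 ≡ 9.

9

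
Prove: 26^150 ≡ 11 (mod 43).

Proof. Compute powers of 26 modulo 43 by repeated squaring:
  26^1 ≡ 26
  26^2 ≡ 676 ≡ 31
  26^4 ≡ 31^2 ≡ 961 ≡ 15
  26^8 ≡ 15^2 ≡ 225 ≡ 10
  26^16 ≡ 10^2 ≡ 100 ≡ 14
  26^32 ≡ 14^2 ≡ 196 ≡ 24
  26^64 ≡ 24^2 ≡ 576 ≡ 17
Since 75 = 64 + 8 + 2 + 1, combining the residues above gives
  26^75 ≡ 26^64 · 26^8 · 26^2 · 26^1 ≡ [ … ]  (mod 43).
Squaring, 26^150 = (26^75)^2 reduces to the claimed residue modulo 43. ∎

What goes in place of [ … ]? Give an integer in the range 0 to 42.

26^64 · 26^8 · 26^2 · 26^1 ≡ 17 · 10 · 31 · 26 = 137020.
137020 mod 43 = 22, so 26^75 ≡ 22 (mod 43).

22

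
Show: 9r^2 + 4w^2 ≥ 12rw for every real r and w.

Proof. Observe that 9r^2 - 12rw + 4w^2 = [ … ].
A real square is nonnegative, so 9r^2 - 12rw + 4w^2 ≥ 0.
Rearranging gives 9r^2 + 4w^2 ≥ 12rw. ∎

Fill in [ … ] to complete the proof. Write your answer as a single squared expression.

9r^2 - 12rw + 4w^2 is a perfect-square trinomial: the outer terms are (3r)^2 and (2w)^2, and the cross term is -2·3r·2w.
So 9r^2 - 12rw + 4w^2 = (3r - 2w)^2 ≥ 0.

(3r - 2w)^2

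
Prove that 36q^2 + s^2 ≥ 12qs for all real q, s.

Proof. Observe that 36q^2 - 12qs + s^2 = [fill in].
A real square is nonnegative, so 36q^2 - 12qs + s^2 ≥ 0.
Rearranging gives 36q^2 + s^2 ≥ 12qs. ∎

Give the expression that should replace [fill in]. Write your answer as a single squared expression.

(6q - s)^2

The leading and trailing coefficients are 6^2 and 1^2, and 12 = 2·6·1, so the trinomial is (6q - s)^2.
Hence 36q^2 - 12qs + s^2 ≥ 0.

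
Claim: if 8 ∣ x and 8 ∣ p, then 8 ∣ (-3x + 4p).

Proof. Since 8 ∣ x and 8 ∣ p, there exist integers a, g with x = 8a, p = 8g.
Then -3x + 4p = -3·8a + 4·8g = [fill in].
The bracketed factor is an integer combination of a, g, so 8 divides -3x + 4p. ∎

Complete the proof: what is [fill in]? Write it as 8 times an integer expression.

Pull the common 8 out of every term: -3·8a + 4·8g = 8(-3a + 4g).
-3a + 4g is an integer, which exhibits the divisibility.

8(-3a + 4g)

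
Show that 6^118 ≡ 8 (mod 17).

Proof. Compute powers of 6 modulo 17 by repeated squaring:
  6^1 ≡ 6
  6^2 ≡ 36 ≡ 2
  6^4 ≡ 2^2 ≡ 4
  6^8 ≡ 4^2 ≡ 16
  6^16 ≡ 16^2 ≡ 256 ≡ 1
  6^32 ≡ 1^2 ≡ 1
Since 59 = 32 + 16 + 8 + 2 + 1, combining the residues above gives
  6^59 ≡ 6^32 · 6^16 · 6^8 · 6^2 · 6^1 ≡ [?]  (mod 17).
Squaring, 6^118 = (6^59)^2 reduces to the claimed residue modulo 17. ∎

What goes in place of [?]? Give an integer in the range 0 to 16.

6^32 · 6^16 · 6^8 · 6^2 · 6^1 ≡ 1 · 1 · 16 · 2 · 6 = 192.
192 mod 17 = 5, so 6^59 ≡ 5 (mod 17).

5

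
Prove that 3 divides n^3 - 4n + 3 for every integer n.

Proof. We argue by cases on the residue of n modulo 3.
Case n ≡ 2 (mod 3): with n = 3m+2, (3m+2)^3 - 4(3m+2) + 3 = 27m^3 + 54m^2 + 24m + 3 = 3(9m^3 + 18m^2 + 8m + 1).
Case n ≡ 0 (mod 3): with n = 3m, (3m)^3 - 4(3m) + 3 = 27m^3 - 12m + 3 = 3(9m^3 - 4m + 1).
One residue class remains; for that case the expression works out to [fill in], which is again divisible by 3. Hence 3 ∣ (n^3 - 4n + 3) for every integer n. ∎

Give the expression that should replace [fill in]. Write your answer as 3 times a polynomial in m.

3(9m^3 + 9m^2 - m)

Only n ≡ 1 (mod 3) is unaccounted for. Put n = 3m+1:
(3m+1)^3 - 4(3m+1) + 3 expands to 27m^3 + 27m^2 - 3m,
and factoring out 3 leaves 3(9m^3 + 9m^2 - m).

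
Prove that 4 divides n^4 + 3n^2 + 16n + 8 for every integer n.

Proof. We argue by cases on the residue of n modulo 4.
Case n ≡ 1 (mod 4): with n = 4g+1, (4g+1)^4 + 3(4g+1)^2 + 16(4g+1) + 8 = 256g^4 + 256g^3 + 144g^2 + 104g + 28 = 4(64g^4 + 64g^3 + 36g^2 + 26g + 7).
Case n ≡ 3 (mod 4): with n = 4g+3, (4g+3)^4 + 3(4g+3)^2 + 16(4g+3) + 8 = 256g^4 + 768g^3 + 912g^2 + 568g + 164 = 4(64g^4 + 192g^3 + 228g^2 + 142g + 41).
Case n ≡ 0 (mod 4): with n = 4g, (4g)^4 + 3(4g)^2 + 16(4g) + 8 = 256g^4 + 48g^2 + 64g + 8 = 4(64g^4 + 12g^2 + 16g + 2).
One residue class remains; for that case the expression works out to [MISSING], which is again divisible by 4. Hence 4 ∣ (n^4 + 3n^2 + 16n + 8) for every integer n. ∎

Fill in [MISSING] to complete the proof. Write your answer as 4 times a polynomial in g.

4(64g^4 + 128g^3 + 108g^2 + 60g + 17)

The residues treated are {1, 3, 0}, so the missing case is n ≡ 2 (mod 4); write n = 4g+2.
Then (4g+2)^4 + 3(4g+2)^2 + 16(4g+2) + 8 = 256g^4 + 512g^3 + 432g^2 + 240g + 68 = 4(64g^4 + 128g^3 + 108g^2 + 60g + 17).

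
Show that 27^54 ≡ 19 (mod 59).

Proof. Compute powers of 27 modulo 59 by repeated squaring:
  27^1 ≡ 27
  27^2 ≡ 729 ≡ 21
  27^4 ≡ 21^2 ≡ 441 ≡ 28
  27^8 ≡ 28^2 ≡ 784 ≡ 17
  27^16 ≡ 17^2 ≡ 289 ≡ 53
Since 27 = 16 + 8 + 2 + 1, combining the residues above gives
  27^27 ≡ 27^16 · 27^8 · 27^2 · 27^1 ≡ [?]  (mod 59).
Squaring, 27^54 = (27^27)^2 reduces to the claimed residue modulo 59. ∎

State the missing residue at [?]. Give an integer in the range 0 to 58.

Multiply the listed residues: 53 · 17 · 21 · 27 = 901 → 18921 → 510867.
Reducing modulo 59: 510867 = 8658·59 + 45, so 27^27 ≡ 45.

45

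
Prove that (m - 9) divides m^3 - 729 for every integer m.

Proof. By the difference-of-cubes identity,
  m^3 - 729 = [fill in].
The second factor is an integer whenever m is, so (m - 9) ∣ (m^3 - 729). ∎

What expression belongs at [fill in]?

a^3 - b^3 = (a - b)(a^2 + ab + b^2). With a = m, b = 9:
m^3 - 729 = (m - 9)(m^2 + 9m + 81).

(m - 9)(m^2 + 9m + 81)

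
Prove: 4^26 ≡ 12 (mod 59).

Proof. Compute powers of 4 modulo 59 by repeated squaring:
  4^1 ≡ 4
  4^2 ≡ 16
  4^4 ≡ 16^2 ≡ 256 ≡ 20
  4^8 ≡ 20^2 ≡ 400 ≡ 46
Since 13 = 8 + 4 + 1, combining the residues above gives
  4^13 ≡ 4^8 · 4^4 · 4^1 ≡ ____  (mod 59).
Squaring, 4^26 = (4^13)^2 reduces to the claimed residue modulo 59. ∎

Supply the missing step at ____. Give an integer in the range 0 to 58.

Multiply the listed residues: 46 · 20 · 4 = 920 → 3680.
Reducing modulo 59: 3680 = 62·59 + 22, so 4^13 ≡ 22.

22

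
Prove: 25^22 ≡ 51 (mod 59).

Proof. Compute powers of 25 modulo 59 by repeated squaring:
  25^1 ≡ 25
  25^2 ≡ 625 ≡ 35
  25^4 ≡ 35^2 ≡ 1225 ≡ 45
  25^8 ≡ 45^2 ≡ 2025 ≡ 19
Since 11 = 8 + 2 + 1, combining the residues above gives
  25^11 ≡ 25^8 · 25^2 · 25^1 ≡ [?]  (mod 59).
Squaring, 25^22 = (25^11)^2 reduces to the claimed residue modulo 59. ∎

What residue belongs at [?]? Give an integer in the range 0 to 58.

25^8 · 25^2 · 25^1 ≡ 19 · 35 · 25 = 16625.
16625 mod 59 = 46, so 25^11 ≡ 46 (mod 59).

46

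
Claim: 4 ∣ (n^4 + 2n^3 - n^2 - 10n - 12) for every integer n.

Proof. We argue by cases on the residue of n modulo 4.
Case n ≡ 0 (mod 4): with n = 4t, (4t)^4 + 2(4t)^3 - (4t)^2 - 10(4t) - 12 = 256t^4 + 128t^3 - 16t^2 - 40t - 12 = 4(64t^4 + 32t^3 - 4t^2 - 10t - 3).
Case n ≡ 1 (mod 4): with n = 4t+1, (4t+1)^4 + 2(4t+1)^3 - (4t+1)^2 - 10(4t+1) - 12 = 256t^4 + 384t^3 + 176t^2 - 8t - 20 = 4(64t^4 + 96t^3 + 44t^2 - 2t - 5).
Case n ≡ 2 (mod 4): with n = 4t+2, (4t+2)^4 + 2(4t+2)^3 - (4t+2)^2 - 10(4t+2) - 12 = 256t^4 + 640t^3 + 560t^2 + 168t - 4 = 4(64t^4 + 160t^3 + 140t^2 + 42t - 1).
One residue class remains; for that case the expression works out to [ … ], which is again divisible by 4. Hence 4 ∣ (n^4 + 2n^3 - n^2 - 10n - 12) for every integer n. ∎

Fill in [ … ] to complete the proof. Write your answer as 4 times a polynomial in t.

Only n ≡ 3 (mod 4) is unaccounted for. Put n = 4t+3:
(4t+3)^4 + 2(4t+3)^3 - (4t+3)^2 - 10(4t+3) - 12 expands to 256t^4 + 896t^3 + 1136t^2 + 584t + 84,
and factoring out 4 leaves 4(64t^4 + 224t^3 + 284t^2 + 146t + 21).

4(64t^4 + 224t^3 + 284t^2 + 146t + 21)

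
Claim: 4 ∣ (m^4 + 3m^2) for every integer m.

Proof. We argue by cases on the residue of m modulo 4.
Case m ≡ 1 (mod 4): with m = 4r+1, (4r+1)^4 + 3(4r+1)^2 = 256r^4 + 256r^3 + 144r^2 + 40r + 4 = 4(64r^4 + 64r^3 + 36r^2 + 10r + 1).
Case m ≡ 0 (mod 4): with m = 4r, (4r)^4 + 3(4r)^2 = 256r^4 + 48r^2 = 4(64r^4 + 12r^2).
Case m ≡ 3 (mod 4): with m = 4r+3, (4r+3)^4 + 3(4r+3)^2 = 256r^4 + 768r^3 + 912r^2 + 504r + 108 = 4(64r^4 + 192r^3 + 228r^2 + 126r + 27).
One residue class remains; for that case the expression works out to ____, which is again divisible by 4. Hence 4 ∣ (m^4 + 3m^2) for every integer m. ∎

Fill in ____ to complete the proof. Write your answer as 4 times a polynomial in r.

4(64r^4 + 128r^3 + 108r^2 + 44r + 7)

The residues treated are {1, 0, 3}, so the missing case is m ≡ 2 (mod 4); write m = 4r+2.
Then (4r+2)^4 + 3(4r+2)^2 = 256r^4 + 512r^3 + 432r^2 + 176r + 28 = 4(64r^4 + 128r^3 + 108r^2 + 44r + 7).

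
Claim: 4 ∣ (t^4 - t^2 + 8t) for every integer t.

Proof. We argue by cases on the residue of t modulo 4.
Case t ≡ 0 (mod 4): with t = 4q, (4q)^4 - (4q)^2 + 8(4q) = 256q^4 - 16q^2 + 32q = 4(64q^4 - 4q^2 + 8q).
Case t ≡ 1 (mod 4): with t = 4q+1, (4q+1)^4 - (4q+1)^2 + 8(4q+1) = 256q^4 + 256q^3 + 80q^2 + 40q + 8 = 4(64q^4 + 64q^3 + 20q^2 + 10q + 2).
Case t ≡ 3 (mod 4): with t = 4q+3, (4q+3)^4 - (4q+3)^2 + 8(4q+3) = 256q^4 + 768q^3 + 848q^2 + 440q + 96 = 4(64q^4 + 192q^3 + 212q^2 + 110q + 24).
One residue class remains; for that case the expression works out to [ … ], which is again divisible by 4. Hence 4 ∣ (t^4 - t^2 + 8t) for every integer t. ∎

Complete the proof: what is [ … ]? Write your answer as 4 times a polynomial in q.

4(64q^4 + 128q^3 + 92q^2 + 36q + 7)

The residues treated are {0, 1, 3}, so the missing case is t ≡ 2 (mod 4); write t = 4q+2.
Then (4q+2)^4 - (4q+2)^2 + 8(4q+2) = 256q^4 + 512q^3 + 368q^2 + 144q + 28 = 4(64q^4 + 128q^3 + 92q^2 + 36q + 7).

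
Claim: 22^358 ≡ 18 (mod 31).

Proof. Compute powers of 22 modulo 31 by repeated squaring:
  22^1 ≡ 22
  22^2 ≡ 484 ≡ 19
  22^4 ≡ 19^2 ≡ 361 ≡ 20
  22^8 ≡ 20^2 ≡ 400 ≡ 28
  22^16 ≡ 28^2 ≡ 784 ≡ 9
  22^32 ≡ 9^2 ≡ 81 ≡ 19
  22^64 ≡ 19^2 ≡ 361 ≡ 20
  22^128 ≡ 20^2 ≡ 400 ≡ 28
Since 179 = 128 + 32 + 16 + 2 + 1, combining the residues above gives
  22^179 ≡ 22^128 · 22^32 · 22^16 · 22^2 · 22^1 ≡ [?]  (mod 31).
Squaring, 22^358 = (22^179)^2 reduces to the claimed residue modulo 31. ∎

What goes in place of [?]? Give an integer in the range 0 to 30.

Multiply the listed residues: 28 · 19 · 9 · 19 · 22 = 532 → 4788 → 90972 → 2001384.
Reducing modulo 31: 2001384 = 64560·31 + 24, so 22^179 ≡ 24.

24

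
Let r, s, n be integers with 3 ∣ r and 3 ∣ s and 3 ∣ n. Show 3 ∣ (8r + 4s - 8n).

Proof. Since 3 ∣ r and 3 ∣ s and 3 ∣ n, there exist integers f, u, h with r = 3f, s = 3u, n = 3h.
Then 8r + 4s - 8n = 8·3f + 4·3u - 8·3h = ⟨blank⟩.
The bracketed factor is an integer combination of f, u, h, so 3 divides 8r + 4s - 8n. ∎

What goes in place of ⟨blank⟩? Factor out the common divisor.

3(8f - 8h + 4u)

Pull the common 3 out of every term: 8·3f + 4·3u - 8·3h = 3(8f - 8h + 4u).
8f - 8h + 4u is an integer, which exhibits the divisibility.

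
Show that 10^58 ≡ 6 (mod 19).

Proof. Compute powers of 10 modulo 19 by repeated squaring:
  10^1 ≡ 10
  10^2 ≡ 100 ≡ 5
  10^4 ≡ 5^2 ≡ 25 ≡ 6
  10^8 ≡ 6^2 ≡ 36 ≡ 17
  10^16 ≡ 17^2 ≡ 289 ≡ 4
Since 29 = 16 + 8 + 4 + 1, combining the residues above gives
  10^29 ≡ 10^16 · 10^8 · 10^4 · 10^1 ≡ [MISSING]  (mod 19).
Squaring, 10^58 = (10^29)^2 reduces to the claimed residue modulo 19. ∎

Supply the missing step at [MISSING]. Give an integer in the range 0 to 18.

14

Multiply the listed residues: 4 · 17 · 6 · 10 = 68 → 408 → 4080.
Reducing modulo 19: 4080 = 214·19 + 14, so 10^29 ≡ 14.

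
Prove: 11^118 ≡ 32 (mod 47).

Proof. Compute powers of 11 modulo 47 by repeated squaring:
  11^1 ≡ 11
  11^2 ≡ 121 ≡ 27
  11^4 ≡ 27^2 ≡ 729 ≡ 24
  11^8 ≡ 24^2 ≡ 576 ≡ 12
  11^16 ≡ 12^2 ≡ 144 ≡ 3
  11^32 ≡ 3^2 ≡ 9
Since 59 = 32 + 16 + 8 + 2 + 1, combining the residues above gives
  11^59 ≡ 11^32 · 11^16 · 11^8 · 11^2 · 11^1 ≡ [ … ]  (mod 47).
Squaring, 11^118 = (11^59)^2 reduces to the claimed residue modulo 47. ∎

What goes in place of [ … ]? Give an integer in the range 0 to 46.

Multiply the listed residues: 9 · 3 · 12 · 27 · 11 = 27 → 324 → 8748 → 96228.
Reducing modulo 47: 96228 = 2047·47 + 19, so 11^59 ≡ 19.

19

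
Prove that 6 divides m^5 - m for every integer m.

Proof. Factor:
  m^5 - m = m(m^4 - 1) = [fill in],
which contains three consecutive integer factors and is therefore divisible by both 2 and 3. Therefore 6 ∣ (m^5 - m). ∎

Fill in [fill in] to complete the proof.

m^4 - 1 = (m^2 - 1)(m^2 + 1), and m^2 - 1 = (m-1)(m+1).
So m(m^4 - 1) = (m - 1)m(m + 1)(m^2 + 1).

(m - 1)m(m + 1)(m^2 + 1)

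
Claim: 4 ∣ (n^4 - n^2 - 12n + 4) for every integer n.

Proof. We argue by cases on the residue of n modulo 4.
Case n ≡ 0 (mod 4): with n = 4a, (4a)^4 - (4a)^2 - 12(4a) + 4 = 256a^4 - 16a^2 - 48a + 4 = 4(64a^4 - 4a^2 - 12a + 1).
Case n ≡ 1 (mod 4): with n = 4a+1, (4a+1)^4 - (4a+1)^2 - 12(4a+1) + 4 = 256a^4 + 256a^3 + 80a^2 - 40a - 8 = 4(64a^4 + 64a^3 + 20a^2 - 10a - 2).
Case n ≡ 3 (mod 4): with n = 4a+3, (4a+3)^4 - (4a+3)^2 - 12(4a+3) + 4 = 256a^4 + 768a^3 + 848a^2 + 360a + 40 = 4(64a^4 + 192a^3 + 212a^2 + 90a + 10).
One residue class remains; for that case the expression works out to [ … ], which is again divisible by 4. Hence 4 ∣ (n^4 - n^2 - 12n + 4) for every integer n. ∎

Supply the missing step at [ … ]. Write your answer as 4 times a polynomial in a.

Only n ≡ 2 (mod 4) is unaccounted for. Put n = 4a+2:
(4a+2)^4 - (4a+2)^2 - 12(4a+2) + 4 expands to 256a^4 + 512a^3 + 368a^2 + 64a - 8,
and factoring out 4 leaves 4(64a^4 + 128a^3 + 92a^2 + 16a - 2).

4(64a^4 + 128a^3 + 92a^2 + 16a - 2)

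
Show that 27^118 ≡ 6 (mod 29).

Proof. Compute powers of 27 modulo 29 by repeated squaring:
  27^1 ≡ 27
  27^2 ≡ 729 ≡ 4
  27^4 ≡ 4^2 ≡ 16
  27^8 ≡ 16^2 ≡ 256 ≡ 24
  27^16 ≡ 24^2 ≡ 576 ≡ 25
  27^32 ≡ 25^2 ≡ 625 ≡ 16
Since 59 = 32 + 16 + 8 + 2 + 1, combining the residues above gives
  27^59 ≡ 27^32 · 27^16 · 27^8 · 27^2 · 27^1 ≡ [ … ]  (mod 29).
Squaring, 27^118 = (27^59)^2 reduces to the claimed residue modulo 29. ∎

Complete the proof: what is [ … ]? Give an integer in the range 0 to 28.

21

Multiply the listed residues: 16 · 25 · 24 · 4 · 27 = 400 → 9600 → 38400 → 1036800.
Reducing modulo 29: 1036800 = 35751·29 + 21, so 27^59 ≡ 21.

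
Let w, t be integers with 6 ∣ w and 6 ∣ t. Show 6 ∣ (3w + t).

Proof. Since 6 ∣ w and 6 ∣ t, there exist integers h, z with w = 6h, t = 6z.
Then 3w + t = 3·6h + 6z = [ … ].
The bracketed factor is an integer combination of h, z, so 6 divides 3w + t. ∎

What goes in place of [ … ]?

Each term has a factor of 6: 3·6h + 6z = 6·(3h + z).
Since 3h + z is an integer, 6 ∣ (3w + t).

6(3h + z)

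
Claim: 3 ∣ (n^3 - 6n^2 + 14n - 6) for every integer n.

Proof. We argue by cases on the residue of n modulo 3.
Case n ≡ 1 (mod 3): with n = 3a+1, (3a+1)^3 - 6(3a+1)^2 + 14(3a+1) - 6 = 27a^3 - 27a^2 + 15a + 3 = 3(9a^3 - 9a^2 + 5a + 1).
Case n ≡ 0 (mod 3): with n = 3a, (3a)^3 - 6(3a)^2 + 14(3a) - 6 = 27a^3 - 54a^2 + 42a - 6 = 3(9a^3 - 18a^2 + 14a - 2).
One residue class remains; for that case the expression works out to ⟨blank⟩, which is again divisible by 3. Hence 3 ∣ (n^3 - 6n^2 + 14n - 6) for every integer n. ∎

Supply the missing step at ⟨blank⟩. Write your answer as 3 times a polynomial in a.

3(9a^3 + 2a + 2)

The residues treated are {1, 0}, so the missing case is n ≡ 2 (mod 3); write n = 3a+2.
Then (3a+2)^3 - 6(3a+2)^2 + 14(3a+2) - 6 = 27a^3 + 6a + 6 = 3(9a^3 + 2a + 2).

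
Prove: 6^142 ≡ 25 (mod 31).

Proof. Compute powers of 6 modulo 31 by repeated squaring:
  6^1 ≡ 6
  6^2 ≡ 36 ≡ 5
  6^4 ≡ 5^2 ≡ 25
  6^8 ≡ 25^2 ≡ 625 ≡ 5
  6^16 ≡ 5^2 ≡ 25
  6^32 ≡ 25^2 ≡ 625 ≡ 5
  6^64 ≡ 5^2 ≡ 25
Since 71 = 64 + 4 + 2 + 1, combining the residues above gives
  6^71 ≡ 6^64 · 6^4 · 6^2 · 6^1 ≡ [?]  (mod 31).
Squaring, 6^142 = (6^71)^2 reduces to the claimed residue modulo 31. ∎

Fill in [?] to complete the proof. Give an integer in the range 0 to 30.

26

Multiply the listed residues: 25 · 25 · 5 · 6 = 625 → 3125 → 18750.
Reducing modulo 31: 18750 = 604·31 + 26, so 6^71 ≡ 26.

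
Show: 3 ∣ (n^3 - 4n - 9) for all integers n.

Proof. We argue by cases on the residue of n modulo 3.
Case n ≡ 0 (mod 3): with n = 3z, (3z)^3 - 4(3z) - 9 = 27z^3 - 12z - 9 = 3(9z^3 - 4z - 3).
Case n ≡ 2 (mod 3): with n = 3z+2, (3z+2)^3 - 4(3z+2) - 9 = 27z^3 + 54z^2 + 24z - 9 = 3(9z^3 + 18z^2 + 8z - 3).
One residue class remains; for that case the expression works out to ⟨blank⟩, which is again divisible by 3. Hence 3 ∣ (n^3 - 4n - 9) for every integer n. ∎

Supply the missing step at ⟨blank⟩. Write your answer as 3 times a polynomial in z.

3(9z^3 + 9z^2 - z - 4)

The residues treated are {0, 2}, so the missing case is n ≡ 1 (mod 3); write n = 3z+1.
Then (3z+1)^3 - 4(3z+1) - 9 = 27z^3 + 27z^2 - 3z - 12 = 3(9z^3 + 9z^2 - z - 4).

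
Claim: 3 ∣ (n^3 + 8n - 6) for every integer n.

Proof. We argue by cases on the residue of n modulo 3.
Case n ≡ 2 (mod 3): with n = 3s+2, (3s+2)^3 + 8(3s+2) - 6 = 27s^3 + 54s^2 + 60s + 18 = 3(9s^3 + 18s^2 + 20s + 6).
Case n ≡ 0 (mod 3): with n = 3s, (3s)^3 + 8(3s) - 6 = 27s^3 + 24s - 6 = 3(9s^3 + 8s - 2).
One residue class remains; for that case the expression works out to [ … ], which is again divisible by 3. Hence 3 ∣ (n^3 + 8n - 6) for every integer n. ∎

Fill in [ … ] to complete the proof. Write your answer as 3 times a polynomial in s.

Only n ≡ 1 (mod 3) is unaccounted for. Put n = 3s+1:
(3s+1)^3 + 8(3s+1) - 6 expands to 27s^3 + 27s^2 + 33s + 3,
and factoring out 3 leaves 3(9s^3 + 9s^2 + 11s + 1).

3(9s^3 + 9s^2 + 11s + 1)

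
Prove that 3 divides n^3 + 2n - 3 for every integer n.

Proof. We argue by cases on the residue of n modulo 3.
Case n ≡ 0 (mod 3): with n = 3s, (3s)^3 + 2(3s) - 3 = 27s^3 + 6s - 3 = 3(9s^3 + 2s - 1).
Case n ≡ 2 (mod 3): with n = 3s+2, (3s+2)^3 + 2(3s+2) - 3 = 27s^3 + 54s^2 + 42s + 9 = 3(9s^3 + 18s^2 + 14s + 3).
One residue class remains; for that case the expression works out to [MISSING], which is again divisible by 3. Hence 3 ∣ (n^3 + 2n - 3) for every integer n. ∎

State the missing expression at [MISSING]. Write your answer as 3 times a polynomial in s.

3(9s^3 + 9s^2 + 5s)

Only n ≡ 1 (mod 3) is unaccounted for. Put n = 3s+1:
(3s+1)^3 + 2(3s+1) - 3 expands to 27s^3 + 27s^2 + 15s,
and factoring out 3 leaves 3(9s^3 + 9s^2 + 5s).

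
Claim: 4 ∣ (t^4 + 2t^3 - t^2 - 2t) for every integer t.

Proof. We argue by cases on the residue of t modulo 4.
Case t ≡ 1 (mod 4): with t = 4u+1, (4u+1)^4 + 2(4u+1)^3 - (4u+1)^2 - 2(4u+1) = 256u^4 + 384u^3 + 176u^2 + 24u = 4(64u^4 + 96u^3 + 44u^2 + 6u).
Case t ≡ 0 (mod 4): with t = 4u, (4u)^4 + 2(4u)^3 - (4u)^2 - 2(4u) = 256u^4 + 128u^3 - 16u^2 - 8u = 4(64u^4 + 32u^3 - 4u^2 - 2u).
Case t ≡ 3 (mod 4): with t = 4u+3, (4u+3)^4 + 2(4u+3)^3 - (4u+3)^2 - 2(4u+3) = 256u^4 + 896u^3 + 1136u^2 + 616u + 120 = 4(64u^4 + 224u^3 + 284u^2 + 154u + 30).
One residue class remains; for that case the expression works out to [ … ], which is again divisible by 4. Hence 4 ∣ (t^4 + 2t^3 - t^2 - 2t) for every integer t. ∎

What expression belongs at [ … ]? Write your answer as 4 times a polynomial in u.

4(64u^4 + 160u^3 + 140u^2 + 50u + 6)

The residues treated are {1, 0, 3}, so the missing case is t ≡ 2 (mod 4); write t = 4u+2.
Then (4u+2)^4 + 2(4u+2)^3 - (4u+2)^2 - 2(4u+2) = 256u^4 + 640u^3 + 560u^2 + 200u + 24 = 4(64u^4 + 160u^3 + 140u^2 + 50u + 6).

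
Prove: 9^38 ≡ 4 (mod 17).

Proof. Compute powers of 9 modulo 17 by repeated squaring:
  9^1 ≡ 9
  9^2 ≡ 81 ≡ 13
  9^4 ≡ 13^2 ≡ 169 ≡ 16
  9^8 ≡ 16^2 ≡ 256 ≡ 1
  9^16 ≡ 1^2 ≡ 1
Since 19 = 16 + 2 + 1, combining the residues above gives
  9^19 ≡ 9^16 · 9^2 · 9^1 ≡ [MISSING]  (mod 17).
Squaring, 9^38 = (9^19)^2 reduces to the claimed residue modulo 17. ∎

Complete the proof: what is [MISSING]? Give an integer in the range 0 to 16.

Multiply the listed residues: 1 · 13 · 9 = 13 → 117.
Reducing modulo 17: 117 = 6·17 + 15, so 9^19 ≡ 15.

15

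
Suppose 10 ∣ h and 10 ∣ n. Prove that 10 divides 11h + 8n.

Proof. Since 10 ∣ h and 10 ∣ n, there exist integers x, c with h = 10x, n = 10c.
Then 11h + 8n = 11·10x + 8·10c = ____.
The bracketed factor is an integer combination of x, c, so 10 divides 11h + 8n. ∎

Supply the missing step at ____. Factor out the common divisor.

Pull the common 10 out of every term: 11·10x + 8·10c = 10(8c + 11x).
8c + 11x is an integer, which exhibits the divisibility.

10(8c + 11x)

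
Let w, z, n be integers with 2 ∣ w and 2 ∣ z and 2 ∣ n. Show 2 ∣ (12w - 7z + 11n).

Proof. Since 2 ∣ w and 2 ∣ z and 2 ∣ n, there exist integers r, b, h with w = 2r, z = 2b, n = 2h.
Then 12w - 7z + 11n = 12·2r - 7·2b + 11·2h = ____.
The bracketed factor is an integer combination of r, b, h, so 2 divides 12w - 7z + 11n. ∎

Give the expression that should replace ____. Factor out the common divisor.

Each term has a factor of 2: 12·2r - 7·2b + 11·2h = 2·(-7b + 11h + 12r).
Since -7b + 11h + 12r is an integer, 2 ∣ (12w - 7z + 11n).

2(-7b + 11h + 12r)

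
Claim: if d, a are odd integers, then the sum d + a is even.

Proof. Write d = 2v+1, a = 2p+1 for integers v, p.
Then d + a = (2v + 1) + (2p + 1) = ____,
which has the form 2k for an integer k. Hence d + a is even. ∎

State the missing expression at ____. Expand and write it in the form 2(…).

2(p + v + 1)

(2v + 1) + (2p + 1) = 2p + 2v + 2
= 2(p + v + 1).
Since p + v + 1 is an integer, the sum is of the form 2k for an integer k.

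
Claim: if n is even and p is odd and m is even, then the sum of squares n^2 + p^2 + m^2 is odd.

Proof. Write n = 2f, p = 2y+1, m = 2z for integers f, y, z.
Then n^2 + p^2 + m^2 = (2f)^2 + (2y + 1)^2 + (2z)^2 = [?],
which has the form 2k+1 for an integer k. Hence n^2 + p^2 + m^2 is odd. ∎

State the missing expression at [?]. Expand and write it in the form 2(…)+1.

2(2f^2 + 2y^2 + 2y + 2z^2) + 1

Expanding: (2f)^2 + (2y + 1)^2 + (2z)^2 = 4f^2 + 4y^2 + 4y + 4z^2 + 1.
Every term except the constant is even, so this is 2(2f^2 + 2y^2 + 2y + 2z^2) + 1,
and 2f^2 + 2y^2 + 2y + 2z^2 ∈ ℤ gives the required form.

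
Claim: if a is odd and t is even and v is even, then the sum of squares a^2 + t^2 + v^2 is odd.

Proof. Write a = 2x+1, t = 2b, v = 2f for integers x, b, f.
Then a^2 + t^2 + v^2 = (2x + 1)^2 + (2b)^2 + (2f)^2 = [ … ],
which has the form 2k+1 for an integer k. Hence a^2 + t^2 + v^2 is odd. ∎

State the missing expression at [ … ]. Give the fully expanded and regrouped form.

2(2b^2 + 2f^2 + 2x^2 + 2x) + 1

(2x + 1)^2 + (2b)^2 + (2f)^2 = 4b^2 + 4f^2 + 4x^2 + 4x + 1
= 2(2b^2 + 2f^2 + 2x^2 + 2x) + 1.
Since 2b^2 + 2f^2 + 2x^2 + 2x is an integer, the sum of squares is of the form 2k+1 for an integer k.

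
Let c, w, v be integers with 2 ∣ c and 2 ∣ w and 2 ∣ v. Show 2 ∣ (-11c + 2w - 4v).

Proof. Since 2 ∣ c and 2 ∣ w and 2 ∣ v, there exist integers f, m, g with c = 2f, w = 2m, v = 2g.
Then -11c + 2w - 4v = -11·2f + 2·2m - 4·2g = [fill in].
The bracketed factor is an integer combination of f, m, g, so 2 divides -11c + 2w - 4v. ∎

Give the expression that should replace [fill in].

2(-11f - 4g + 2m)

Each term has a factor of 2: -11·2f + 2·2m - 4·2g = 2·(-11f - 4g + 2m).
Since -11f - 4g + 2m is an integer, 2 ∣ (-11c + 2w - 4v).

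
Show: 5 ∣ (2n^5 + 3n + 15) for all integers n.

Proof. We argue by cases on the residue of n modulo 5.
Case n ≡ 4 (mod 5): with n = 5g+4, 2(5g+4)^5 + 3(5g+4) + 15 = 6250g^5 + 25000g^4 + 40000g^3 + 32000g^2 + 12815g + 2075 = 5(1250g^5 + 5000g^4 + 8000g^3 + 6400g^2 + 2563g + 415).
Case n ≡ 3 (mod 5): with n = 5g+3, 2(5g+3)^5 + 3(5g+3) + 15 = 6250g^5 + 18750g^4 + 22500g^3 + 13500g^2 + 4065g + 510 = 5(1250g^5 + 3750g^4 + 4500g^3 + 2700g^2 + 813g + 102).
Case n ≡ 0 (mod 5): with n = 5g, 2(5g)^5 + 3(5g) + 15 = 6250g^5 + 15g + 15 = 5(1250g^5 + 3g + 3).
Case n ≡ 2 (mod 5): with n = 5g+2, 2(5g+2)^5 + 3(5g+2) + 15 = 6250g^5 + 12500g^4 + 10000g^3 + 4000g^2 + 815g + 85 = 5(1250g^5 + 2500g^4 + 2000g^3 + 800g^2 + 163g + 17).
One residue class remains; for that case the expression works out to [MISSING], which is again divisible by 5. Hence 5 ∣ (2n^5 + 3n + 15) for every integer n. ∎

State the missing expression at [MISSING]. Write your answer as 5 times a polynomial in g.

5(1250g^5 + 1250g^4 + 500g^3 + 100g^2 + 13g + 4)

Only n ≡ 1 (mod 5) is unaccounted for. Put n = 5g+1:
2(5g+1)^5 + 3(5g+1) + 15 expands to 6250g^5 + 6250g^4 + 2500g^3 + 500g^2 + 65g + 20,
and factoring out 5 leaves 5(1250g^5 + 1250g^4 + 500g^3 + 100g^2 + 13g + 4).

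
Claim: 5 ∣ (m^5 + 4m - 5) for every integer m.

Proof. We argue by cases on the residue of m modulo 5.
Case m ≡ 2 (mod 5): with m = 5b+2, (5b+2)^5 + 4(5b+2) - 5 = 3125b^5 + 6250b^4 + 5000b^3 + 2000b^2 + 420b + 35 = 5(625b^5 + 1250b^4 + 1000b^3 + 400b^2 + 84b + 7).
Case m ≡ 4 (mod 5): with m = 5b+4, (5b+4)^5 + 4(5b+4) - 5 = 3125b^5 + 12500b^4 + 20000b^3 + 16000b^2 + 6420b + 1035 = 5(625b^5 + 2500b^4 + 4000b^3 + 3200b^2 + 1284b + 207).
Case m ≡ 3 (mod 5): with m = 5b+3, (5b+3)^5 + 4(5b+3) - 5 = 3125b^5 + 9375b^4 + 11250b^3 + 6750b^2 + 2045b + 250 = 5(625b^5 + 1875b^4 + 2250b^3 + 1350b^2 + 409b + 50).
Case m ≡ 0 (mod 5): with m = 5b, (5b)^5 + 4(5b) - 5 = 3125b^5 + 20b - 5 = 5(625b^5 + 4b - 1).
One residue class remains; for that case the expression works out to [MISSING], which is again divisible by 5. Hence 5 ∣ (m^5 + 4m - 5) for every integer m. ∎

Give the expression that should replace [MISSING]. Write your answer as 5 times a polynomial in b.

The residues treated are {2, 4, 3, 0}, so the missing case is m ≡ 1 (mod 5); write m = 5b+1.
Then (5b+1)^5 + 4(5b+1) - 5 = 3125b^5 + 3125b^4 + 1250b^3 + 250b^2 + 45b = 5(625b^5 + 625b^4 + 250b^3 + 50b^2 + 9b).

5(625b^5 + 625b^4 + 250b^3 + 50b^2 + 9b)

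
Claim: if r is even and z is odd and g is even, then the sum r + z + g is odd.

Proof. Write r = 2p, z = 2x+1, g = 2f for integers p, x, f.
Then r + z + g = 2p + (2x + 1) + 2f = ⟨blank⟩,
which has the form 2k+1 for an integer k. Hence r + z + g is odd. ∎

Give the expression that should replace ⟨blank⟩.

2p + (2x + 1) + 2f = 2f + 2p + 2x + 1
= 2(f + p + x) + 1.
Since f + p + x is an integer, the sum is of the form 2k+1 for an integer k.

2(f + p + x) + 1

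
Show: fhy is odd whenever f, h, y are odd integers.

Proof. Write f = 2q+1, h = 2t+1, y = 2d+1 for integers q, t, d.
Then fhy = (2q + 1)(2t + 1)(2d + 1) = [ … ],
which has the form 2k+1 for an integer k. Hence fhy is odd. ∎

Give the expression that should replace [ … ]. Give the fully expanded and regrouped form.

(2q + 1)(2t + 1)(2d + 1) = 8dqt + 4dq + 4dt + 2d + 4qt + 2q + 2t + 1
= 2(4dqt + 2dq + 2dt + d + 2qt + q + t) + 1.
Since 4dqt + 2dq + 2dt + d + 2qt + q + t is an integer, the product is of the form 2k+1 for an integer k.

2(4dqt + 2dq + 2dt + d + 2qt + q + t) + 1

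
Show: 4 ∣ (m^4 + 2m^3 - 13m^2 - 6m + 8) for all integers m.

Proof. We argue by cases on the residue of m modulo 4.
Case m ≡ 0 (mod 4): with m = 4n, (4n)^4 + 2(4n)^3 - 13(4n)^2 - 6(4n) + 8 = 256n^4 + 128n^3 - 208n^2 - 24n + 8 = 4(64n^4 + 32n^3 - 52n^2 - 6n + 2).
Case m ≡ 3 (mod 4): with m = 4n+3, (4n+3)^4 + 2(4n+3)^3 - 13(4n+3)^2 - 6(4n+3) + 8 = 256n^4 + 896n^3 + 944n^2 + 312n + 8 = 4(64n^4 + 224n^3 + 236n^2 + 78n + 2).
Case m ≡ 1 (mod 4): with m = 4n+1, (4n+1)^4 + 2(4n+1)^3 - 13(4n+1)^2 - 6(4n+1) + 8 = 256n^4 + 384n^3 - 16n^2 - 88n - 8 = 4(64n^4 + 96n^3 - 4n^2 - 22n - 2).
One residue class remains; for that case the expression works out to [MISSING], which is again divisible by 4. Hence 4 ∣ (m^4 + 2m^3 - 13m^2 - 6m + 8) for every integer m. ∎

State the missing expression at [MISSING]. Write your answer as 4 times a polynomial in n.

4(64n^4 + 160n^3 + 92n^2 - 2n - 6)

Only m ≡ 2 (mod 4) is unaccounted for. Put m = 4n+2:
(4n+2)^4 + 2(4n+2)^3 - 13(4n+2)^2 - 6(4n+2) + 8 expands to 256n^4 + 640n^3 + 368n^2 - 8n - 24,
and factoring out 4 leaves 4(64n^4 + 160n^3 + 92n^2 - 2n - 6).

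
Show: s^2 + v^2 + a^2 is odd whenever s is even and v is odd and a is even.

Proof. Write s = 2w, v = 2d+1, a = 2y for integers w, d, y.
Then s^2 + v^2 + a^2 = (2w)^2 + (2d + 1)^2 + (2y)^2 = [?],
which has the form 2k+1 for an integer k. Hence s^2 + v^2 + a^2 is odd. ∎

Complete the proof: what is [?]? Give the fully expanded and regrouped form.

2(2d^2 + 2d + 2w^2 + 2y^2) + 1

(2w)^2 + (2d + 1)^2 + (2y)^2 = 4d^2 + 4d + 4w^2 + 4y^2 + 1
= 2(2d^2 + 2d + 2w^2 + 2y^2) + 1.
Since 2d^2 + 2d + 2w^2 + 2y^2 is an integer, the sum of squares is of the form 2k+1 for an integer k.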